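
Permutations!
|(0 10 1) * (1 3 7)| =5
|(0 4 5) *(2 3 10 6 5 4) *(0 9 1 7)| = 9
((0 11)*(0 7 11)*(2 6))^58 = (11)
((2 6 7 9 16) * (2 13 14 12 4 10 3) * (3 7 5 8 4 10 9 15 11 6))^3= (2 3)(4 13 10 11 8 16 12 15 5 9 14 7 6)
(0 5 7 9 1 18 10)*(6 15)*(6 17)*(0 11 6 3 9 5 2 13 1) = (0 2 13 1 18 10 11 6 15 17 3 9)(5 7) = [2, 18, 13, 9, 4, 7, 15, 5, 8, 0, 11, 6, 12, 1, 14, 17, 16, 3, 10]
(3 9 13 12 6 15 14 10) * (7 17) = (3 9 13 12 6 15 14 10)(7 17) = [0, 1, 2, 9, 4, 5, 15, 17, 8, 13, 3, 11, 6, 12, 10, 14, 16, 7]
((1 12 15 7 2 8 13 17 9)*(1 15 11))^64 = ((1 12 11)(2 8 13 17 9 15 7))^64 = (1 12 11)(2 8 13 17 9 15 7)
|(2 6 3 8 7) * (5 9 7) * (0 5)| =|(0 5 9 7 2 6 3 8)| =8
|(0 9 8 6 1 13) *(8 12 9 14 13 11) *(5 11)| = |(0 14 13)(1 5 11 8 6)(9 12)| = 30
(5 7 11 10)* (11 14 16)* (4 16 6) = (4 16 11 10 5 7 14 6) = [0, 1, 2, 3, 16, 7, 4, 14, 8, 9, 5, 10, 12, 13, 6, 15, 11]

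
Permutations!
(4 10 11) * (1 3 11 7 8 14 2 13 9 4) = (1 3 11)(2 13 9 4 10 7 8 14) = [0, 3, 13, 11, 10, 5, 6, 8, 14, 4, 7, 1, 12, 9, 2]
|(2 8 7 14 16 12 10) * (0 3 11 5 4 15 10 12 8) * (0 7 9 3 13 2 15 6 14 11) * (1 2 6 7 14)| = |(0 13 6 1 2 14 16 8 9 3)(4 7 11 5)(10 15)| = 20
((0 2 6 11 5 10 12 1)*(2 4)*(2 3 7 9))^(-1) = ((0 4 3 7 9 2 6 11 5 10 12 1))^(-1) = (0 1 12 10 5 11 6 2 9 7 3 4)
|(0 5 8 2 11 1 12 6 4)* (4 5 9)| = 21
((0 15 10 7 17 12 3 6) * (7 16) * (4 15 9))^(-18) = ((0 9 4 15 10 16 7 17 12 3 6))^(-18) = (0 10 12 9 16 3 4 7 6 15 17)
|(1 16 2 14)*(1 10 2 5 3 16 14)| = |(1 14 10 2)(3 16 5)| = 12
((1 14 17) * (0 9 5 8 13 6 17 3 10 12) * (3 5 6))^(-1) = (0 12 10 3 13 8 5 14 1 17 6 9)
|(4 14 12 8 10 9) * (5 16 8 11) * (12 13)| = 10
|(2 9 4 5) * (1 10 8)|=|(1 10 8)(2 9 4 5)|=12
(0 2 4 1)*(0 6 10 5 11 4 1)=(0 2 1 6 10 5 11 4)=[2, 6, 1, 3, 0, 11, 10, 7, 8, 9, 5, 4]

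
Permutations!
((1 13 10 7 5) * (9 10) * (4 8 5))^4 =(1 7)(4 13)(5 10)(8 9) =((1 13 9 10 7 4 8 5))^4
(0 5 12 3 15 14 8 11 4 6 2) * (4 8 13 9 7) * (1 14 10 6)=[5, 14, 0, 15, 1, 12, 2, 4, 11, 7, 6, 8, 3, 9, 13, 10]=(0 5 12 3 15 10 6 2)(1 14 13 9 7 4)(8 11)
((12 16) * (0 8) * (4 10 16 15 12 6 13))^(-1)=((0 8)(4 10 16 6 13)(12 15))^(-1)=(0 8)(4 13 6 16 10)(12 15)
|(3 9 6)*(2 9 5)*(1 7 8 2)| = 8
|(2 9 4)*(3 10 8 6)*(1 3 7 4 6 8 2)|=|(1 3 10 2 9 6 7 4)|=8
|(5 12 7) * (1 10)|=6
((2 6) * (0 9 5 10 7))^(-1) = (0 7 10 5 9)(2 6)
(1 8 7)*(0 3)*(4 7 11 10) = (0 3)(1 8 11 10 4 7) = [3, 8, 2, 0, 7, 5, 6, 1, 11, 9, 4, 10]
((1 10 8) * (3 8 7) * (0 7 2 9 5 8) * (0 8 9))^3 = ((0 7 3 8 1 10 2)(5 9))^3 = (0 8 2 3 10 7 1)(5 9)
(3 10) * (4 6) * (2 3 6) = (2 3 10 6 4) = [0, 1, 3, 10, 2, 5, 4, 7, 8, 9, 6]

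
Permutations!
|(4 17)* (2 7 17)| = |(2 7 17 4)| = 4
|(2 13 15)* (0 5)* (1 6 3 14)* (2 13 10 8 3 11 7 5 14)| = 28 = |(0 14 1 6 11 7 5)(2 10 8 3)(13 15)|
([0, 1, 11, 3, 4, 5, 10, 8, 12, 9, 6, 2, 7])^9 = [0, 1, 11, 3, 4, 5, 10, 7, 8, 9, 6, 2, 12]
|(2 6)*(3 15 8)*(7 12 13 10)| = 12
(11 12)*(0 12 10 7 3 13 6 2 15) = (0 12 11 10 7 3 13 6 2 15) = [12, 1, 15, 13, 4, 5, 2, 3, 8, 9, 7, 10, 11, 6, 14, 0]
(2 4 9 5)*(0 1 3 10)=(0 1 3 10)(2 4 9 5)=[1, 3, 4, 10, 9, 2, 6, 7, 8, 5, 0]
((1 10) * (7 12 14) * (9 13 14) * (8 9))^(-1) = (1 10)(7 14 13 9 8 12)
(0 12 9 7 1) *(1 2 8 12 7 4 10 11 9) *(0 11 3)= (0 7 2 8 12 1 11 9 4 10 3)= [7, 11, 8, 0, 10, 5, 6, 2, 12, 4, 3, 9, 1]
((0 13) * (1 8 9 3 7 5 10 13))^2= (0 8 3 5 13 1 9 7 10)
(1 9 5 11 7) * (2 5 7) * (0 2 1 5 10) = (0 2 10)(1 9 7 5 11) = [2, 9, 10, 3, 4, 11, 6, 5, 8, 7, 0, 1]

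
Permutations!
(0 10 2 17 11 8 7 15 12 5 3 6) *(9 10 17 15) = (0 17 11 8 7 9 10 2 15 12 5 3 6) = [17, 1, 15, 6, 4, 3, 0, 9, 7, 10, 2, 8, 5, 13, 14, 12, 16, 11]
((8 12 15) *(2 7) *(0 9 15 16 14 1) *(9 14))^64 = (0 14 1)(8 15 9 16 12)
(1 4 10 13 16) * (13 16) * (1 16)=(16)(1 4 10)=[0, 4, 2, 3, 10, 5, 6, 7, 8, 9, 1, 11, 12, 13, 14, 15, 16]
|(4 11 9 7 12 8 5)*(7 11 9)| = 7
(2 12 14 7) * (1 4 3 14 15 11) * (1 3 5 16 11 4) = (2 12 15 4 5 16 11 3 14 7) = [0, 1, 12, 14, 5, 16, 6, 2, 8, 9, 10, 3, 15, 13, 7, 4, 11]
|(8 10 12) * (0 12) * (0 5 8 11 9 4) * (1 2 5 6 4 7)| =12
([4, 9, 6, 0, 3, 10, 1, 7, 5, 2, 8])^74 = [3, 2, 1, 4, 0, 8, 9, 7, 10, 6, 5]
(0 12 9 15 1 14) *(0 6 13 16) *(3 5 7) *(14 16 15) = [12, 16, 2, 5, 4, 7, 13, 3, 8, 14, 10, 11, 9, 15, 6, 1, 0] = (0 12 9 14 6 13 15 1 16)(3 5 7)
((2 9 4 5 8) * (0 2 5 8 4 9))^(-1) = (9)(0 2)(4 5 8)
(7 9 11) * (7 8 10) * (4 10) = [0, 1, 2, 3, 10, 5, 6, 9, 4, 11, 7, 8] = (4 10 7 9 11 8)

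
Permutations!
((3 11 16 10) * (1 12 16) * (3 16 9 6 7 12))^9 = (6 7 12 9)(10 16)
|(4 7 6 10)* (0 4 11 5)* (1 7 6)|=6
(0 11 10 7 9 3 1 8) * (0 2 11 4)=(0 4)(1 8 2 11 10 7 9 3)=[4, 8, 11, 1, 0, 5, 6, 9, 2, 3, 7, 10]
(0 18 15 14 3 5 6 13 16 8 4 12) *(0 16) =(0 18 15 14 3 5 6 13)(4 12 16 8) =[18, 1, 2, 5, 12, 6, 13, 7, 4, 9, 10, 11, 16, 0, 3, 14, 8, 17, 15]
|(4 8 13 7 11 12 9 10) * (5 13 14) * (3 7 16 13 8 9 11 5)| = |(3 7 5 8 14)(4 9 10)(11 12)(13 16)| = 30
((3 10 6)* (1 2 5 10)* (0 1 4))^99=(0 5 3 1 10 4 2 6)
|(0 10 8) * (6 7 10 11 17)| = |(0 11 17 6 7 10 8)| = 7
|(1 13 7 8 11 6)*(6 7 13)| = |(13)(1 6)(7 8 11)| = 6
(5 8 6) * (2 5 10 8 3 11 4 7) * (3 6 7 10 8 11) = (2 5 6 8 7)(4 10 11) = [0, 1, 5, 3, 10, 6, 8, 2, 7, 9, 11, 4]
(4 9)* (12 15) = (4 9)(12 15) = [0, 1, 2, 3, 9, 5, 6, 7, 8, 4, 10, 11, 15, 13, 14, 12]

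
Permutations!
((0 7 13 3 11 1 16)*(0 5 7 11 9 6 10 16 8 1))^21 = ((0 11)(1 8)(3 9 6 10 16 5 7 13))^21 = (0 11)(1 8)(3 5 6 13 16 9 7 10)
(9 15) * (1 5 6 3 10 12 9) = [0, 5, 2, 10, 4, 6, 3, 7, 8, 15, 12, 11, 9, 13, 14, 1] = (1 5 6 3 10 12 9 15)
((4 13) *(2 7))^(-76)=((2 7)(4 13))^(-76)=(13)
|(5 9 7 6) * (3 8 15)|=12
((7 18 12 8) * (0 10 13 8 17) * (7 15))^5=(0 7 10 18 13 12 8 17 15)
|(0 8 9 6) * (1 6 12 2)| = 7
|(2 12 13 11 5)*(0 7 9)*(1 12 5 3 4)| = 6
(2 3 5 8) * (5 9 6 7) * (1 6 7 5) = (1 6 5 8 2 3 9 7) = [0, 6, 3, 9, 4, 8, 5, 1, 2, 7]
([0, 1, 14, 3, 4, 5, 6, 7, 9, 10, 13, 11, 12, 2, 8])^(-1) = (2 13 10 9 8 14)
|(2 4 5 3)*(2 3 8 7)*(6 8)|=|(2 4 5 6 8 7)|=6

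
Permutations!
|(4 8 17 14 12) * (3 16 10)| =|(3 16 10)(4 8 17 14 12)| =15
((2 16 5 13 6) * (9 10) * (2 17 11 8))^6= ((2 16 5 13 6 17 11 8)(9 10))^6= (2 11 6 5)(8 17 13 16)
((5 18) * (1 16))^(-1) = (1 16)(5 18)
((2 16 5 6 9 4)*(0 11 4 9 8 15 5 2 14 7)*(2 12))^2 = ((0 11 4 14 7)(2 16 12)(5 6 8 15))^2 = (0 4 7 11 14)(2 12 16)(5 8)(6 15)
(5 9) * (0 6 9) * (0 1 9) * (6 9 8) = (0 9 5 1 8 6) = [9, 8, 2, 3, 4, 1, 0, 7, 6, 5]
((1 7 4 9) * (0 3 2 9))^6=((0 3 2 9 1 7 4))^6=(0 4 7 1 9 2 3)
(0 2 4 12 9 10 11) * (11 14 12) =(0 2 4 11)(9 10 14 12) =[2, 1, 4, 3, 11, 5, 6, 7, 8, 10, 14, 0, 9, 13, 12]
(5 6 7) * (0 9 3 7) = (0 9 3 7 5 6) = [9, 1, 2, 7, 4, 6, 0, 5, 8, 3]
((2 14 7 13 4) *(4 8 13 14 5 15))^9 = (2 5 15 4)(7 14)(8 13)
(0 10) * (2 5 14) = (0 10)(2 5 14) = [10, 1, 5, 3, 4, 14, 6, 7, 8, 9, 0, 11, 12, 13, 2]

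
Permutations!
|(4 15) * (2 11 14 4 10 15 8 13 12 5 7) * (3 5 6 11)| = |(2 3 5 7)(4 8 13 12 6 11 14)(10 15)| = 28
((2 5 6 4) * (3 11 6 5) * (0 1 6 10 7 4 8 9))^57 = (0 6 9 1 8)(2 10)(3 7)(4 11)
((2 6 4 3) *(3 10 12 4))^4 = ((2 6 3)(4 10 12))^4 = (2 6 3)(4 10 12)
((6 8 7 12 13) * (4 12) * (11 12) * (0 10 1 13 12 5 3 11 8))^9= (0 6 13 1 10)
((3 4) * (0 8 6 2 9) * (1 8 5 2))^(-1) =(0 9 2 5)(1 6 8)(3 4)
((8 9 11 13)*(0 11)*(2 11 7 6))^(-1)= ((0 7 6 2 11 13 8 9))^(-1)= (0 9 8 13 11 2 6 7)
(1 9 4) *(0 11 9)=[11, 0, 2, 3, 1, 5, 6, 7, 8, 4, 10, 9]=(0 11 9 4 1)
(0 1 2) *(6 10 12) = (0 1 2)(6 10 12) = [1, 2, 0, 3, 4, 5, 10, 7, 8, 9, 12, 11, 6]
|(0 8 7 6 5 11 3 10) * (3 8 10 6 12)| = |(0 10)(3 6 5 11 8 7 12)| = 14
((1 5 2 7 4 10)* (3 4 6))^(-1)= ((1 5 2 7 6 3 4 10))^(-1)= (1 10 4 3 6 7 2 5)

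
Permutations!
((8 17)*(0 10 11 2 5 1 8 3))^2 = (0 11 5 8 3 10 2 1 17)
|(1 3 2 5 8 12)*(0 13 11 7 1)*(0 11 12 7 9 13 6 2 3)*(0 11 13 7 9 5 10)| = 12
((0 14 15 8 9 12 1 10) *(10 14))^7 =((0 10)(1 14 15 8 9 12))^7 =(0 10)(1 14 15 8 9 12)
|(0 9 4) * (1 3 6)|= |(0 9 4)(1 3 6)|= 3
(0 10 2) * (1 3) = [10, 3, 0, 1, 4, 5, 6, 7, 8, 9, 2] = (0 10 2)(1 3)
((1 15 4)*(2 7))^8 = ((1 15 4)(2 7))^8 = (1 4 15)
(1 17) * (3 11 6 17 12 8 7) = (1 12 8 7 3 11 6 17) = [0, 12, 2, 11, 4, 5, 17, 3, 7, 9, 10, 6, 8, 13, 14, 15, 16, 1]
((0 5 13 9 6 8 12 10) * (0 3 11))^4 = (0 6 3 13 12)(5 8 11 9 10)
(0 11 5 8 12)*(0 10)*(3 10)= (0 11 5 8 12 3 10)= [11, 1, 2, 10, 4, 8, 6, 7, 12, 9, 0, 5, 3]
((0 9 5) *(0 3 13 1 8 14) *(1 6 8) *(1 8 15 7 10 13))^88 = ((0 9 5 3 1 8 14)(6 15 7 10 13))^88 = (0 1 9 8 5 14 3)(6 10 15 13 7)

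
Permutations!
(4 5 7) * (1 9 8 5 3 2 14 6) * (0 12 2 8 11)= (0 12 2 14 6 1 9 11)(3 8 5 7 4)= [12, 9, 14, 8, 3, 7, 1, 4, 5, 11, 10, 0, 2, 13, 6]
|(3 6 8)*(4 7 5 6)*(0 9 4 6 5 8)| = 7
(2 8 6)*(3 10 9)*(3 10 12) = (2 8 6)(3 12)(9 10) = [0, 1, 8, 12, 4, 5, 2, 7, 6, 10, 9, 11, 3]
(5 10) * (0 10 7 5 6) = (0 10 6)(5 7) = [10, 1, 2, 3, 4, 7, 0, 5, 8, 9, 6]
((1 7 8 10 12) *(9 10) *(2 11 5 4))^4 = ((1 7 8 9 10 12)(2 11 5 4))^4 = (1 10 8)(7 12 9)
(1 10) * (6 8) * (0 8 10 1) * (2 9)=(0 8 6 10)(2 9)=[8, 1, 9, 3, 4, 5, 10, 7, 6, 2, 0]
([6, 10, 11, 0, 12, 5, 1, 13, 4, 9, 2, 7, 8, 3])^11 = [1, 2, 7, 6, 8, 5, 10, 3, 12, 9, 11, 13, 4, 0]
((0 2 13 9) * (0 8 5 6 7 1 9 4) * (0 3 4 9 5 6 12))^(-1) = (0 12 5 1 7 6 8 9 13 2)(3 4) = ((0 2 13 9 8 6 7 1 5 12)(3 4))^(-1)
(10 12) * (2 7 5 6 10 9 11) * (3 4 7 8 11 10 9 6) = (2 8 11)(3 4 7 5)(6 9 10 12) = [0, 1, 8, 4, 7, 3, 9, 5, 11, 10, 12, 2, 6]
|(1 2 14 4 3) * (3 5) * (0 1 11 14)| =15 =|(0 1 2)(3 11 14 4 5)|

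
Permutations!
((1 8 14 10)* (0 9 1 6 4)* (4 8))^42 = (0 1)(4 9)(6 14)(8 10)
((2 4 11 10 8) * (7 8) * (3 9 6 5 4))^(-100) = (11)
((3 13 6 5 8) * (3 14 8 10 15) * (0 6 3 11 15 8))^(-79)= ((0 6 5 10 8 14)(3 13)(11 15))^(-79)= (0 14 8 10 5 6)(3 13)(11 15)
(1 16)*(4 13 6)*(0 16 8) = (0 16 1 8)(4 13 6) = [16, 8, 2, 3, 13, 5, 4, 7, 0, 9, 10, 11, 12, 6, 14, 15, 1]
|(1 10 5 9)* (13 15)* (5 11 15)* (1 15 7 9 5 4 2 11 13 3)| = |(1 10 13 4 2 11 7 9 15 3)| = 10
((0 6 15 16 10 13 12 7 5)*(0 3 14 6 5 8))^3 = (0 14 16 12)(3 15 13 8)(5 6 10 7)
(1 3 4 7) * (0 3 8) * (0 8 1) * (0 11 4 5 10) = (0 3 5 10)(4 7 11) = [3, 1, 2, 5, 7, 10, 6, 11, 8, 9, 0, 4]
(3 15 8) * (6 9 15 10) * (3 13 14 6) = (3 10)(6 9 15 8 13 14) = [0, 1, 2, 10, 4, 5, 9, 7, 13, 15, 3, 11, 12, 14, 6, 8]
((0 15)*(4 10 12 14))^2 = ((0 15)(4 10 12 14))^2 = (15)(4 12)(10 14)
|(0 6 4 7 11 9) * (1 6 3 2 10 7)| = 21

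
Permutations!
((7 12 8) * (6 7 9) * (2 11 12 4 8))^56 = ((2 11 12)(4 8 9 6 7))^56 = (2 12 11)(4 8 9 6 7)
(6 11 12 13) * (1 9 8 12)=[0, 9, 2, 3, 4, 5, 11, 7, 12, 8, 10, 1, 13, 6]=(1 9 8 12 13 6 11)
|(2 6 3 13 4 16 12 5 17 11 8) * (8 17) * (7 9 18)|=|(2 6 3 13 4 16 12 5 8)(7 9 18)(11 17)|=18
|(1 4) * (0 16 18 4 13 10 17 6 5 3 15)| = 12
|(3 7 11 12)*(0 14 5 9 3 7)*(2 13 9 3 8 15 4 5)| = 30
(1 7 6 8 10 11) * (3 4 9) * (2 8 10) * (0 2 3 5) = [2, 7, 8, 4, 9, 0, 10, 6, 3, 5, 11, 1] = (0 2 8 3 4 9 5)(1 7 6 10 11)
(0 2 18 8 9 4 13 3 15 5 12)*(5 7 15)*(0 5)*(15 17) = (0 2 18 8 9 4 13 3)(5 12)(7 17 15) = [2, 1, 18, 0, 13, 12, 6, 17, 9, 4, 10, 11, 5, 3, 14, 7, 16, 15, 8]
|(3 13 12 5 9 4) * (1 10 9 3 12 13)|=7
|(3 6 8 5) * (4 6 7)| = |(3 7 4 6 8 5)| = 6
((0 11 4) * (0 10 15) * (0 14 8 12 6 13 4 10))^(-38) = ((0 11 10 15 14 8 12 6 13 4))^(-38) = (0 10 14 12 13)(4 11 15 8 6)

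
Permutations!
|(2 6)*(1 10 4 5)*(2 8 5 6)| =6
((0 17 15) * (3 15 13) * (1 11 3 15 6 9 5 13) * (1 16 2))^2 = (0 16 1 3 9 13)(2 11 6 5 15 17)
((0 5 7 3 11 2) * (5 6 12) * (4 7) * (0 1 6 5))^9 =((0 5 4 7 3 11 2 1 6 12))^9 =(0 12 6 1 2 11 3 7 4 5)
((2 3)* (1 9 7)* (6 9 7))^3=(1 7)(2 3)(6 9)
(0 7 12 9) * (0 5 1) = [7, 0, 2, 3, 4, 1, 6, 12, 8, 5, 10, 11, 9] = (0 7 12 9 5 1)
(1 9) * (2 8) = [0, 9, 8, 3, 4, 5, 6, 7, 2, 1] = (1 9)(2 8)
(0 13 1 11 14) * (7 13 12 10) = (0 12 10 7 13 1 11 14) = [12, 11, 2, 3, 4, 5, 6, 13, 8, 9, 7, 14, 10, 1, 0]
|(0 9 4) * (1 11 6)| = 3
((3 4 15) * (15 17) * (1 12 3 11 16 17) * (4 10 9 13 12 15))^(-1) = ((1 15 11 16 17 4)(3 10 9 13 12))^(-1) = (1 4 17 16 11 15)(3 12 13 9 10)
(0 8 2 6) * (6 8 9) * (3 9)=(0 3 9 6)(2 8)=[3, 1, 8, 9, 4, 5, 0, 7, 2, 6]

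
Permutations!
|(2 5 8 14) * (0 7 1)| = |(0 7 1)(2 5 8 14)| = 12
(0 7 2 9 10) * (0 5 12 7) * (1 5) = (1 5 12 7 2 9 10) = [0, 5, 9, 3, 4, 12, 6, 2, 8, 10, 1, 11, 7]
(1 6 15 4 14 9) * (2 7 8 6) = (1 2 7 8 6 15 4 14 9) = [0, 2, 7, 3, 14, 5, 15, 8, 6, 1, 10, 11, 12, 13, 9, 4]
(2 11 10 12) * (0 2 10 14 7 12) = (0 2 11 14 7 12 10) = [2, 1, 11, 3, 4, 5, 6, 12, 8, 9, 0, 14, 10, 13, 7]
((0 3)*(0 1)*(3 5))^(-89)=((0 5 3 1))^(-89)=(0 1 3 5)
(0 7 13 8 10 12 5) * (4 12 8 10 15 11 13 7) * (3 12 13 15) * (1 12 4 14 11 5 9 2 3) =(0 14 11 15 5)(1 12 9 2 3 4 13 10 8) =[14, 12, 3, 4, 13, 0, 6, 7, 1, 2, 8, 15, 9, 10, 11, 5]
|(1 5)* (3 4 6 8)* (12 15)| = 4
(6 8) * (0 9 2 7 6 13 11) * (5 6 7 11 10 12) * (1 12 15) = [9, 12, 11, 3, 4, 6, 8, 7, 13, 2, 15, 0, 5, 10, 14, 1] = (0 9 2 11)(1 12 5 6 8 13 10 15)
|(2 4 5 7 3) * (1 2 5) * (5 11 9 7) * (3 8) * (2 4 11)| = 6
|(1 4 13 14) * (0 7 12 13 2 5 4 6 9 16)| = 9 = |(0 7 12 13 14 1 6 9 16)(2 5 4)|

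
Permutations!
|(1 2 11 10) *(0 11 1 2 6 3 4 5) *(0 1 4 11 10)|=9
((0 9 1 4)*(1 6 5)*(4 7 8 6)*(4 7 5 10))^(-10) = ((0 9 7 8 6 10 4)(1 5))^(-10) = (0 6 9 10 7 4 8)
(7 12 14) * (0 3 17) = (0 3 17)(7 12 14) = [3, 1, 2, 17, 4, 5, 6, 12, 8, 9, 10, 11, 14, 13, 7, 15, 16, 0]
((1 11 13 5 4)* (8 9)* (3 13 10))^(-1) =(1 4 5 13 3 10 11)(8 9)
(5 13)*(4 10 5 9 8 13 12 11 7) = (4 10 5 12 11 7)(8 13 9) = [0, 1, 2, 3, 10, 12, 6, 4, 13, 8, 5, 7, 11, 9]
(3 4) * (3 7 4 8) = [0, 1, 2, 8, 7, 5, 6, 4, 3] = (3 8)(4 7)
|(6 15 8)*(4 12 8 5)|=|(4 12 8 6 15 5)|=6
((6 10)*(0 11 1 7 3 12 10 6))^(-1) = (0 10 12 3 7 1 11) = ((0 11 1 7 3 12 10))^(-1)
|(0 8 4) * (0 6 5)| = |(0 8 4 6 5)| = 5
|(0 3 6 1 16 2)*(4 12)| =|(0 3 6 1 16 2)(4 12)| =6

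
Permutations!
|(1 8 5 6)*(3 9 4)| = 12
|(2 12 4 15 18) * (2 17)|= 6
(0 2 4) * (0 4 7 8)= (0 2 7 8)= [2, 1, 7, 3, 4, 5, 6, 8, 0]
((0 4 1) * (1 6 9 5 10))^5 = ((0 4 6 9 5 10 1))^5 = (0 10 9 4 1 5 6)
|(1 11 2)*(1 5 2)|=2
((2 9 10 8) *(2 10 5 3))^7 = ((2 9 5 3)(8 10))^7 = (2 3 5 9)(8 10)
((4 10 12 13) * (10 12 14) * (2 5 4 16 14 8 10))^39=(2 13 5 16 4 14 12)(8 10)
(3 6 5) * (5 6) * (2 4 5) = [0, 1, 4, 2, 5, 3, 6] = (6)(2 4 5 3)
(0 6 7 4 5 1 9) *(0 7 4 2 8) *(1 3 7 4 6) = (0 1 9 4 5 3 7 2 8) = [1, 9, 8, 7, 5, 3, 6, 2, 0, 4]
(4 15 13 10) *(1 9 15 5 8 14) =(1 9 15 13 10 4 5 8 14) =[0, 9, 2, 3, 5, 8, 6, 7, 14, 15, 4, 11, 12, 10, 1, 13]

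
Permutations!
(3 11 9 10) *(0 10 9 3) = (0 10)(3 11) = [10, 1, 2, 11, 4, 5, 6, 7, 8, 9, 0, 3]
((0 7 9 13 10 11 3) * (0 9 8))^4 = ((0 7 8)(3 9 13 10 11))^4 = (0 7 8)(3 11 10 13 9)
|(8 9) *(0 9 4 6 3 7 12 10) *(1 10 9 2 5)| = 35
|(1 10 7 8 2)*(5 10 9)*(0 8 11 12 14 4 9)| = 8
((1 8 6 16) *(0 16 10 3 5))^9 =(0 16 1 8 6 10 3 5)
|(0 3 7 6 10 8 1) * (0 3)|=6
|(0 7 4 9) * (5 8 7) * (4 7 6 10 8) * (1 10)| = 4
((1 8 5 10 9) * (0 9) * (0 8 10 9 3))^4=(1 9 5 8 10)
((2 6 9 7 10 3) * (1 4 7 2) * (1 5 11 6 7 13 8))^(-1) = (1 8 13 4)(2 9 6 11 5 3 10 7) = ((1 4 13 8)(2 7 10 3 5 11 6 9))^(-1)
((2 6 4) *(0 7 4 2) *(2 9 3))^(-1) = ((0 7 4)(2 6 9 3))^(-1) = (0 4 7)(2 3 9 6)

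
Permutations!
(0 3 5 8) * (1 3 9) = [9, 3, 2, 5, 4, 8, 6, 7, 0, 1] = (0 9 1 3 5 8)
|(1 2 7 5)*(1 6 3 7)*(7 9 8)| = 6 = |(1 2)(3 9 8 7 5 6)|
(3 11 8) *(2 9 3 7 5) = [0, 1, 9, 11, 4, 2, 6, 5, 7, 3, 10, 8] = (2 9 3 11 8 7 5)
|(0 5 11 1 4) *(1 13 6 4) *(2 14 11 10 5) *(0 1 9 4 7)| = 42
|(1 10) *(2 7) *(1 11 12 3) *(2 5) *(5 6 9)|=5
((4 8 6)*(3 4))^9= ((3 4 8 6))^9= (3 4 8 6)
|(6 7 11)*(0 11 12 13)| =6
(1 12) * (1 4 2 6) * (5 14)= (1 12 4 2 6)(5 14)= [0, 12, 6, 3, 2, 14, 1, 7, 8, 9, 10, 11, 4, 13, 5]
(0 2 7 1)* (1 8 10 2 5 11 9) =(0 5 11 9 1)(2 7 8 10) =[5, 0, 7, 3, 4, 11, 6, 8, 10, 1, 2, 9]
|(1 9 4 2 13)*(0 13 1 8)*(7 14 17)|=12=|(0 13 8)(1 9 4 2)(7 14 17)|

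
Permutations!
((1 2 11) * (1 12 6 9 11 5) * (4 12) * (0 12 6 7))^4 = ((0 12 7)(1 2 5)(4 6 9 11))^4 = (0 12 7)(1 2 5)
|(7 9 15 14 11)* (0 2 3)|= 15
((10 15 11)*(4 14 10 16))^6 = ((4 14 10 15 11 16))^6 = (16)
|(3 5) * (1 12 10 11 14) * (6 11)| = 6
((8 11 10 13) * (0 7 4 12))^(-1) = ((0 7 4 12)(8 11 10 13))^(-1) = (0 12 4 7)(8 13 10 11)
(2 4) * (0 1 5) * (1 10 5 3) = (0 10 5)(1 3)(2 4) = [10, 3, 4, 1, 2, 0, 6, 7, 8, 9, 5]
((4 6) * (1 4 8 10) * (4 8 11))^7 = ((1 8 10)(4 6 11))^7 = (1 8 10)(4 6 11)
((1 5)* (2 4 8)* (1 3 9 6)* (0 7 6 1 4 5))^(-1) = (0 1 9 3 5 2 8 4 6 7)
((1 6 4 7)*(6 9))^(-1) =(1 7 4 6 9)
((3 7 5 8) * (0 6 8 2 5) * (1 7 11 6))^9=((0 1 7)(2 5)(3 11 6 8))^9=(2 5)(3 11 6 8)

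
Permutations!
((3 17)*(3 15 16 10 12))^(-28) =((3 17 15 16 10 12))^(-28) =(3 15 10)(12 17 16)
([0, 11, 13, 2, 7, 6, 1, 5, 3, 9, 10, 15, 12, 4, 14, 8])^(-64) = [0, 15, 4, 13, 5, 1, 11, 6, 2, 9, 10, 8, 12, 7, 14, 3]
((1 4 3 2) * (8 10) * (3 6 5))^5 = ((1 4 6 5 3 2)(8 10))^5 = (1 2 3 5 6 4)(8 10)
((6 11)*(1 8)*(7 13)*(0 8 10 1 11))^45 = ((0 8 11 6)(1 10)(7 13))^45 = (0 8 11 6)(1 10)(7 13)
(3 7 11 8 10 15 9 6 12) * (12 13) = [0, 1, 2, 7, 4, 5, 13, 11, 10, 6, 15, 8, 3, 12, 14, 9] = (3 7 11 8 10 15 9 6 13 12)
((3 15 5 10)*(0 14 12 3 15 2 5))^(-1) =((0 14 12 3 2 5 10 15))^(-1) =(0 15 10 5 2 3 12 14)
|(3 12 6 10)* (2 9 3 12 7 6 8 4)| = 9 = |(2 9 3 7 6 10 12 8 4)|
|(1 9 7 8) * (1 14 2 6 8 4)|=|(1 9 7 4)(2 6 8 14)|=4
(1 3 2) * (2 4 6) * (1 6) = (1 3 4)(2 6) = [0, 3, 6, 4, 1, 5, 2]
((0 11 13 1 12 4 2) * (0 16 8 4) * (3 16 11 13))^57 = (0 13 1 12)(2 16)(3 4)(8 11)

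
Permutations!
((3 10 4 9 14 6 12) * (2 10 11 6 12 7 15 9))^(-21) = (3 7 14 11 15 12 6 9)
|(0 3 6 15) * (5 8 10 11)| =4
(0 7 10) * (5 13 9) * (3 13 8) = (0 7 10)(3 13 9 5 8) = [7, 1, 2, 13, 4, 8, 6, 10, 3, 5, 0, 11, 12, 9]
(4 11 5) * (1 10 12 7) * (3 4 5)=[0, 10, 2, 4, 11, 5, 6, 1, 8, 9, 12, 3, 7]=(1 10 12 7)(3 4 11)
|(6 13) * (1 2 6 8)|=5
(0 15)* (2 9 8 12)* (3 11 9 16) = (0 15)(2 16 3 11 9 8 12) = [15, 1, 16, 11, 4, 5, 6, 7, 12, 8, 10, 9, 2, 13, 14, 0, 3]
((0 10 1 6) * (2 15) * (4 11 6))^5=(0 6 11 4 1 10)(2 15)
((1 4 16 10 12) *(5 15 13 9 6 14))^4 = (1 12 10 16 4)(5 6 13)(9 15 14)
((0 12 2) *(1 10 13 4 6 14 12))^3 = ((0 1 10 13 4 6 14 12 2))^3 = (0 13 14)(1 4 12)(2 10 6)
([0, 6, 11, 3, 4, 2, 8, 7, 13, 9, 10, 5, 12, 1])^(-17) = [0, 13, 11, 3, 4, 2, 1, 7, 6, 9, 10, 5, 12, 8]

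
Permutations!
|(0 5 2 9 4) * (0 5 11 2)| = 6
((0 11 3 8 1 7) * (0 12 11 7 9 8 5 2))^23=((0 7 12 11 3 5 2)(1 9 8))^23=(0 12 3 2 7 11 5)(1 8 9)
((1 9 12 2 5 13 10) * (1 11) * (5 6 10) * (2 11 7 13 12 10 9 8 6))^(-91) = (1 11 12 5 13 7 10 9 6 8)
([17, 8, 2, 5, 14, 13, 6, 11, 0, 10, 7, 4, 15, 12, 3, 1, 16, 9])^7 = [14, 11, 2, 0, 1, 17, 6, 12, 4, 5, 13, 15, 10, 9, 8, 7, 16, 3]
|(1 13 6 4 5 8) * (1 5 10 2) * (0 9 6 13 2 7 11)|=|(13)(0 9 6 4 10 7 11)(1 2)(5 8)|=14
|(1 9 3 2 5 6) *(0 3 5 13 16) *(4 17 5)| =30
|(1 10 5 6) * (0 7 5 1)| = 4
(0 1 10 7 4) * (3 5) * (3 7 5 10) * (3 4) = (0 1 4)(3 10 5 7) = [1, 4, 2, 10, 0, 7, 6, 3, 8, 9, 5]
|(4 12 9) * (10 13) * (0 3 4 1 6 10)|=|(0 3 4 12 9 1 6 10 13)|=9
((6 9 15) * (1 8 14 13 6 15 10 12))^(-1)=(15)(1 12 10 9 6 13 14 8)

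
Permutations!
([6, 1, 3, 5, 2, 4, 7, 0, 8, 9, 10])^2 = (10)(0 7 6)(2 5)(3 4)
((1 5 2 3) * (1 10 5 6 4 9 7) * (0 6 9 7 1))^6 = (0 4)(2 10)(3 5)(6 7)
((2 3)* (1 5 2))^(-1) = ((1 5 2 3))^(-1) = (1 3 2 5)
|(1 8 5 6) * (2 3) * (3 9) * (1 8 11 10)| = |(1 11 10)(2 9 3)(5 6 8)| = 3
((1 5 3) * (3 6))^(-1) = (1 3 6 5) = ((1 5 6 3))^(-1)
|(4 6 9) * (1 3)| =|(1 3)(4 6 9)| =6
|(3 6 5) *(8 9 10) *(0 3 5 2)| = |(0 3 6 2)(8 9 10)| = 12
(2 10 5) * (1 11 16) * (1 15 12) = [0, 11, 10, 3, 4, 2, 6, 7, 8, 9, 5, 16, 1, 13, 14, 12, 15] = (1 11 16 15 12)(2 10 5)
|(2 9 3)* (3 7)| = |(2 9 7 3)| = 4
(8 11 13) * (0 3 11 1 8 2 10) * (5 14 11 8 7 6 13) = (0 3 8 1 7 6 13 2 10)(5 14 11) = [3, 7, 10, 8, 4, 14, 13, 6, 1, 9, 0, 5, 12, 2, 11]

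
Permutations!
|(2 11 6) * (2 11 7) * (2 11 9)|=|(2 7 11 6 9)|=5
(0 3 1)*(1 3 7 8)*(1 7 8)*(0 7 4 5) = (0 8 4 5)(1 7) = [8, 7, 2, 3, 5, 0, 6, 1, 4]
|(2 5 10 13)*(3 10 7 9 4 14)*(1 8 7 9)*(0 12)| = 24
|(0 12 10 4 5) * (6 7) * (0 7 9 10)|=|(0 12)(4 5 7 6 9 10)|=6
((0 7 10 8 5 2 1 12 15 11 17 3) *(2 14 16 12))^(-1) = (0 3 17 11 15 12 16 14 5 8 10 7)(1 2) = ((0 7 10 8 5 14 16 12 15 11 17 3)(1 2))^(-1)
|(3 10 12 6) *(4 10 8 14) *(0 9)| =14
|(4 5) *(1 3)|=2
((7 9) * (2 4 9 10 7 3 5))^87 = (2 9 5 4 3)(7 10)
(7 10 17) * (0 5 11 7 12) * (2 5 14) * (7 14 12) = [12, 1, 5, 3, 4, 11, 6, 10, 8, 9, 17, 14, 0, 13, 2, 15, 16, 7] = (0 12)(2 5 11 14)(7 10 17)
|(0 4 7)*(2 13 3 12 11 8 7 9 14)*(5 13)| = |(0 4 9 14 2 5 13 3 12 11 8 7)| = 12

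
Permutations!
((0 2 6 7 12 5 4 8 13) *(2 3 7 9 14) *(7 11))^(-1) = ((0 3 11 7 12 5 4 8 13)(2 6 9 14))^(-1) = (0 13 8 4 5 12 7 11 3)(2 14 9 6)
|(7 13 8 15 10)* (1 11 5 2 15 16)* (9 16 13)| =|(1 11 5 2 15 10 7 9 16)(8 13)| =18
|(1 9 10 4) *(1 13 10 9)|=|(4 13 10)|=3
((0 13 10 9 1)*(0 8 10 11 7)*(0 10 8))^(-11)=(0 7 1 11 9 13 10)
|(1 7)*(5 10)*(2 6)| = 2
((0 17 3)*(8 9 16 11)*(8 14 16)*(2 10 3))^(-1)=(0 3 10 2 17)(8 9)(11 16 14)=((0 17 2 10 3)(8 9)(11 14 16))^(-1)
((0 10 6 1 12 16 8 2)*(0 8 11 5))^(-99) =((0 10 6 1 12 16 11 5)(2 8))^(-99) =(0 16 6 5 12 10 11 1)(2 8)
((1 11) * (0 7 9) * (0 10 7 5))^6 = ((0 5)(1 11)(7 9 10))^6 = (11)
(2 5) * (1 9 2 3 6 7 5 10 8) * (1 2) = [0, 9, 10, 6, 4, 3, 7, 5, 2, 1, 8] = (1 9)(2 10 8)(3 6 7 5)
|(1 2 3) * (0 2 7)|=5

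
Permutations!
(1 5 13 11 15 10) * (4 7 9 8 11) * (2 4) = (1 5 13 2 4 7 9 8 11 15 10) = [0, 5, 4, 3, 7, 13, 6, 9, 11, 8, 1, 15, 12, 2, 14, 10]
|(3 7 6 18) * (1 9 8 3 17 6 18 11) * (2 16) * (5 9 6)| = 42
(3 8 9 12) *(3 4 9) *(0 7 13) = (0 7 13)(3 8)(4 9 12) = [7, 1, 2, 8, 9, 5, 6, 13, 3, 12, 10, 11, 4, 0]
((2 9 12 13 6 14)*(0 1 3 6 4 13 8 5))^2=((0 1 3 6 14 2 9 12 8 5)(4 13))^2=(0 3 14 9 8)(1 6 2 12 5)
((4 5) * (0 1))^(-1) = (0 1)(4 5)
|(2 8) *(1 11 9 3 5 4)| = |(1 11 9 3 5 4)(2 8)| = 6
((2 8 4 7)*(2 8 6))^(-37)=(2 6)(4 8 7)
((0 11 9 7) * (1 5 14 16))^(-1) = ((0 11 9 7)(1 5 14 16))^(-1) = (0 7 9 11)(1 16 14 5)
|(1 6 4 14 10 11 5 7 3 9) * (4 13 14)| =10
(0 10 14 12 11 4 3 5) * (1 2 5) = (0 10 14 12 11 4 3 1 2 5) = [10, 2, 5, 1, 3, 0, 6, 7, 8, 9, 14, 4, 11, 13, 12]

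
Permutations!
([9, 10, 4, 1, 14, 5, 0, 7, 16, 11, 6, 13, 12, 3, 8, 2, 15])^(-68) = [3, 9, 16, 0, 15, 5, 13, 7, 4, 1, 11, 10, 12, 6, 2, 8, 14]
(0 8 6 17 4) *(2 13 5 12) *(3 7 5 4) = (0 8 6 17 3 7 5 12 2 13 4) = [8, 1, 13, 7, 0, 12, 17, 5, 6, 9, 10, 11, 2, 4, 14, 15, 16, 3]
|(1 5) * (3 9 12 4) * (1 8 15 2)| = 20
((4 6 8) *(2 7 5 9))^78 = (2 5)(7 9)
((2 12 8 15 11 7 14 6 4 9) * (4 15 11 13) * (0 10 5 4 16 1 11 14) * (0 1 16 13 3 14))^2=(16)(0 5 9 12)(1 7 11)(2 8 10 4)(3 6)(14 15)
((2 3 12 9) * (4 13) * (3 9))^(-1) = ((2 9)(3 12)(4 13))^(-1) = (2 9)(3 12)(4 13)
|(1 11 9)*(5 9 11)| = 3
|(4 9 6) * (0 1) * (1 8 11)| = |(0 8 11 1)(4 9 6)| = 12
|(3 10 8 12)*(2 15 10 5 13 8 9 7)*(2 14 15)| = |(3 5 13 8 12)(7 14 15 10 9)| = 5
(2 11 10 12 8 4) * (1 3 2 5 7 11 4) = (1 3 2 4 5 7 11 10 12 8) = [0, 3, 4, 2, 5, 7, 6, 11, 1, 9, 12, 10, 8]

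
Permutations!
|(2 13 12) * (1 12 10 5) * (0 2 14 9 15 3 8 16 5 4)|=|(0 2 13 10 4)(1 12 14 9 15 3 8 16 5)|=45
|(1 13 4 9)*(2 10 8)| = |(1 13 4 9)(2 10 8)| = 12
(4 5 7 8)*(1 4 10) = (1 4 5 7 8 10) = [0, 4, 2, 3, 5, 7, 6, 8, 10, 9, 1]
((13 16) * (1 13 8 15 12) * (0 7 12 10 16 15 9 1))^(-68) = ((0 7 12)(1 13 15 10 16 8 9))^(-68) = (0 7 12)(1 15 16 9 13 10 8)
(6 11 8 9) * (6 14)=(6 11 8 9 14)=[0, 1, 2, 3, 4, 5, 11, 7, 9, 14, 10, 8, 12, 13, 6]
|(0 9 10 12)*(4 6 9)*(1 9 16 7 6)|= |(0 4 1 9 10 12)(6 16 7)|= 6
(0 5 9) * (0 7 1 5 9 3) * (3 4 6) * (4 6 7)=(0 9 4 7 1 5 6 3)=[9, 5, 2, 0, 7, 6, 3, 1, 8, 4]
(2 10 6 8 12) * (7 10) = (2 7 10 6 8 12) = [0, 1, 7, 3, 4, 5, 8, 10, 12, 9, 6, 11, 2]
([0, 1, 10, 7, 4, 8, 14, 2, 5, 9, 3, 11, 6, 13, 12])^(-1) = (2 7 3 10)(5 8)(6 12 14)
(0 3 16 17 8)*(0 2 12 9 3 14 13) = (0 14 13)(2 12 9 3 16 17 8) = [14, 1, 12, 16, 4, 5, 6, 7, 2, 3, 10, 11, 9, 0, 13, 15, 17, 8]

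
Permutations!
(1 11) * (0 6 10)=[6, 11, 2, 3, 4, 5, 10, 7, 8, 9, 0, 1]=(0 6 10)(1 11)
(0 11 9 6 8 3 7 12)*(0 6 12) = (0 11 9 12 6 8 3 7) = [11, 1, 2, 7, 4, 5, 8, 0, 3, 12, 10, 9, 6]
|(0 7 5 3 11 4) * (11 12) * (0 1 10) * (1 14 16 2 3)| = |(0 7 5 1 10)(2 3 12 11 4 14 16)| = 35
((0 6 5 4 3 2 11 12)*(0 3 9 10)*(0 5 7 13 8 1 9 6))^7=(1 13 6 5 9 8 7 4 10)(2 3 12 11)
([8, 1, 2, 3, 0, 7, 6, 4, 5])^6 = [8, 1, 2, 3, 0, 7, 6, 4, 5]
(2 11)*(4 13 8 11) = [0, 1, 4, 3, 13, 5, 6, 7, 11, 9, 10, 2, 12, 8] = (2 4 13 8 11)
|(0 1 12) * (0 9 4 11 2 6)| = |(0 1 12 9 4 11 2 6)| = 8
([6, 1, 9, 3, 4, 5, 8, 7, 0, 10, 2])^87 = (10)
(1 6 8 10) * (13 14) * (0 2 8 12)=[2, 6, 8, 3, 4, 5, 12, 7, 10, 9, 1, 11, 0, 14, 13]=(0 2 8 10 1 6 12)(13 14)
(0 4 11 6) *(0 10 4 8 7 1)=(0 8 7 1)(4 11 6 10)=[8, 0, 2, 3, 11, 5, 10, 1, 7, 9, 4, 6]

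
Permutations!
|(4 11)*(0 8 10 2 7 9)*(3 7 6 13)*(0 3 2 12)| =|(0 8 10 12)(2 6 13)(3 7 9)(4 11)| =12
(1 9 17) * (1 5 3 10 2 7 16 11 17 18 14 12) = (1 9 18 14 12)(2 7 16 11 17 5 3 10) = [0, 9, 7, 10, 4, 3, 6, 16, 8, 18, 2, 17, 1, 13, 12, 15, 11, 5, 14]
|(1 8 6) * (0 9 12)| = |(0 9 12)(1 8 6)| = 3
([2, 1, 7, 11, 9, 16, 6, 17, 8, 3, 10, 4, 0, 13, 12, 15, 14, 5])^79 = [12, 1, 0, 9, 11, 17, 6, 2, 8, 4, 10, 3, 14, 13, 16, 15, 5, 7]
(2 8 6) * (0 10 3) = (0 10 3)(2 8 6) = [10, 1, 8, 0, 4, 5, 2, 7, 6, 9, 3]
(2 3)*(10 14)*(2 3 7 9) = (2 7 9)(10 14) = [0, 1, 7, 3, 4, 5, 6, 9, 8, 2, 14, 11, 12, 13, 10]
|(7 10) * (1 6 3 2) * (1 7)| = |(1 6 3 2 7 10)| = 6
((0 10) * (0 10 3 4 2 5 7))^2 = ((10)(0 3 4 2 5 7))^2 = (10)(0 4 5)(2 7 3)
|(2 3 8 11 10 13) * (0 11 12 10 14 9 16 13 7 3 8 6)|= 13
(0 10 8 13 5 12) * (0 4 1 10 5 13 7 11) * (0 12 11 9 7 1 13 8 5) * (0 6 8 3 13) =(0 6 8 1 10 5 11 12 4)(3 13)(7 9) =[6, 10, 2, 13, 0, 11, 8, 9, 1, 7, 5, 12, 4, 3]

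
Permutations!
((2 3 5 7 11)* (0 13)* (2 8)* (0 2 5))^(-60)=((0 13 2 3)(5 7 11 8))^(-60)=(13)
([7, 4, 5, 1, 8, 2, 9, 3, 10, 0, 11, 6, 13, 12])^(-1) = [9, 3, 5, 7, 1, 2, 11, 0, 4, 6, 8, 10, 13, 12]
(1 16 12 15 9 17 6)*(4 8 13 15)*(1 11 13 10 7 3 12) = [0, 16, 2, 12, 8, 5, 11, 3, 10, 17, 7, 13, 4, 15, 14, 9, 1, 6] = (1 16)(3 12 4 8 10 7)(6 11 13 15 9 17)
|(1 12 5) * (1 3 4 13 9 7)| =8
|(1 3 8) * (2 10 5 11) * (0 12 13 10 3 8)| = 8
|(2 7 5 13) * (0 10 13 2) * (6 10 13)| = |(0 13)(2 7 5)(6 10)| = 6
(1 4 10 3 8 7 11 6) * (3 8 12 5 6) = (1 4 10 8 7 11 3 12 5 6) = [0, 4, 2, 12, 10, 6, 1, 11, 7, 9, 8, 3, 5]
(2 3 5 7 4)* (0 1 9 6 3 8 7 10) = (0 1 9 6 3 5 10)(2 8 7 4) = [1, 9, 8, 5, 2, 10, 3, 4, 7, 6, 0]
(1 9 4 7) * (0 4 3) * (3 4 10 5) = [10, 9, 2, 0, 7, 3, 6, 1, 8, 4, 5] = (0 10 5 3)(1 9 4 7)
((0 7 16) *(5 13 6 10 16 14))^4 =(0 13)(5 16)(6 7)(10 14)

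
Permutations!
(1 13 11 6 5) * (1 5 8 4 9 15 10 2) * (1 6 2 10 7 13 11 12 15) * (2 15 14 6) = (1 11 15 7 13 12 14 6 8 4 9) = [0, 11, 2, 3, 9, 5, 8, 13, 4, 1, 10, 15, 14, 12, 6, 7]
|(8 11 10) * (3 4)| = 6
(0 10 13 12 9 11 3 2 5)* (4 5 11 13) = (0 10 4 5)(2 11 3)(9 13 12) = [10, 1, 11, 2, 5, 0, 6, 7, 8, 13, 4, 3, 9, 12]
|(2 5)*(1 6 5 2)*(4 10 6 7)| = 6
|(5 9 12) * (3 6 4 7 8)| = |(3 6 4 7 8)(5 9 12)| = 15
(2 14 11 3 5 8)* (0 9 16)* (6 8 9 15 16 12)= (0 15 16)(2 14 11 3 5 9 12 6 8)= [15, 1, 14, 5, 4, 9, 8, 7, 2, 12, 10, 3, 6, 13, 11, 16, 0]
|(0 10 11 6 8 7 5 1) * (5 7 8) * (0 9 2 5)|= |(0 10 11 6)(1 9 2 5)|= 4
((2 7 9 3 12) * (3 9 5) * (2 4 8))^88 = ((2 7 5 3 12 4 8))^88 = (2 12 7 4 5 8 3)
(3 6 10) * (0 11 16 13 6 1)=[11, 0, 2, 1, 4, 5, 10, 7, 8, 9, 3, 16, 12, 6, 14, 15, 13]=(0 11 16 13 6 10 3 1)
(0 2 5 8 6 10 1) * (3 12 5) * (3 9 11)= (0 2 9 11 3 12 5 8 6 10 1)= [2, 0, 9, 12, 4, 8, 10, 7, 6, 11, 1, 3, 5]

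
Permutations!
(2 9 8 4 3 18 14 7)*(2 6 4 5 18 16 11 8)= [0, 1, 9, 16, 3, 18, 4, 6, 5, 2, 10, 8, 12, 13, 7, 15, 11, 17, 14]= (2 9)(3 16 11 8 5 18 14 7 6 4)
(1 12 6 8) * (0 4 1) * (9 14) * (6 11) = (0 4 1 12 11 6 8)(9 14) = [4, 12, 2, 3, 1, 5, 8, 7, 0, 14, 10, 6, 11, 13, 9]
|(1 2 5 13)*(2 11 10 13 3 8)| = 4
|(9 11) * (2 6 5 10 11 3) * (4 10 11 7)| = 6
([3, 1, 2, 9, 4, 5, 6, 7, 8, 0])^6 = (9)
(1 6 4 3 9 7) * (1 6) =(3 9 7 6 4) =[0, 1, 2, 9, 3, 5, 4, 6, 8, 7]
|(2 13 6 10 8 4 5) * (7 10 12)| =9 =|(2 13 6 12 7 10 8 4 5)|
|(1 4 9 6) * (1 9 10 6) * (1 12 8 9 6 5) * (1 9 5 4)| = |(4 10)(5 9 12 8)| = 4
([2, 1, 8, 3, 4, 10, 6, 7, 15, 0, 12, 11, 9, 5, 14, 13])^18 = [0, 1, 2, 3, 4, 5, 6, 7, 8, 9, 10, 11, 12, 13, 14, 15]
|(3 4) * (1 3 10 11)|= 5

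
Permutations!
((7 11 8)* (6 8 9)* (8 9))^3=((6 9)(7 11 8))^3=(11)(6 9)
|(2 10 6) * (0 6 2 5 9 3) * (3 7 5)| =|(0 6 3)(2 10)(5 9 7)| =6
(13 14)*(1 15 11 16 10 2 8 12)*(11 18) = (1 15 18 11 16 10 2 8 12)(13 14) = [0, 15, 8, 3, 4, 5, 6, 7, 12, 9, 2, 16, 1, 14, 13, 18, 10, 17, 11]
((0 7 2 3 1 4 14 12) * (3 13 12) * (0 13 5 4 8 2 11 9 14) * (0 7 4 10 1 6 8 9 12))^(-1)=(0 13 12 11 7 4)(1 10 5 2 8 6 3 14 9)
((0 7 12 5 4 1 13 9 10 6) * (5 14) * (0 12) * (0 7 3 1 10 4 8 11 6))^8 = ((0 3 1 13 9 4 10)(5 8 11 6 12 14))^8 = (0 3 1 13 9 4 10)(5 11 12)(6 14 8)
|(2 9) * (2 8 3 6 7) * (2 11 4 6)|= 4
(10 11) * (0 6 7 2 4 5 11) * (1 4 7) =(0 6 1 4 5 11 10)(2 7) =[6, 4, 7, 3, 5, 11, 1, 2, 8, 9, 0, 10]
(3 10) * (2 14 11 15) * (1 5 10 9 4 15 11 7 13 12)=[0, 5, 14, 9, 15, 10, 6, 13, 8, 4, 3, 11, 1, 12, 7, 2]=(1 5 10 3 9 4 15 2 14 7 13 12)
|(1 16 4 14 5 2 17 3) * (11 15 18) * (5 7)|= 9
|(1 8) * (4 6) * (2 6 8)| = 5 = |(1 2 6 4 8)|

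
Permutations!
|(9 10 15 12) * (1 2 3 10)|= |(1 2 3 10 15 12 9)|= 7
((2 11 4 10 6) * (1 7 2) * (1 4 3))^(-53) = (1 2 3 7 11)(4 10 6)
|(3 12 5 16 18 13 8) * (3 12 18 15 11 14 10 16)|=|(3 18 13 8 12 5)(10 16 15 11 14)|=30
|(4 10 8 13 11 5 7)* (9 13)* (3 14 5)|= |(3 14 5 7 4 10 8 9 13 11)|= 10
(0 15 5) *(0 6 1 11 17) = (0 15 5 6 1 11 17) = [15, 11, 2, 3, 4, 6, 1, 7, 8, 9, 10, 17, 12, 13, 14, 5, 16, 0]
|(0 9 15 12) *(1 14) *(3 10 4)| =|(0 9 15 12)(1 14)(3 10 4)| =12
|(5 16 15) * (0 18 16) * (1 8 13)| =15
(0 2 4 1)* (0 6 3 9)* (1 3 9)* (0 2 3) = (0 3 1 6 9 2 4) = [3, 6, 4, 1, 0, 5, 9, 7, 8, 2]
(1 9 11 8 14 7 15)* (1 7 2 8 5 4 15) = (1 9 11 5 4 15 7)(2 8 14) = [0, 9, 8, 3, 15, 4, 6, 1, 14, 11, 10, 5, 12, 13, 2, 7]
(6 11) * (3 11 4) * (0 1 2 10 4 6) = [1, 2, 10, 11, 3, 5, 6, 7, 8, 9, 4, 0] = (0 1 2 10 4 3 11)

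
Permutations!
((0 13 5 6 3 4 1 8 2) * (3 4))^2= ((0 13 5 6 4 1 8 2))^2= (0 5 4 8)(1 2 13 6)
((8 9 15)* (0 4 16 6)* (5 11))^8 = ((0 4 16 6)(5 11)(8 9 15))^8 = (16)(8 15 9)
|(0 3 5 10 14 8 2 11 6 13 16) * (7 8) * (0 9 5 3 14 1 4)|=|(0 14 7 8 2 11 6 13 16 9 5 10 1 4)|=14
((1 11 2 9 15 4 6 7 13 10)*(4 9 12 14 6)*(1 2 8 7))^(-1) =((1 11 8 7 13 10 2 12 14 6)(9 15))^(-1) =(1 6 14 12 2 10 13 7 8 11)(9 15)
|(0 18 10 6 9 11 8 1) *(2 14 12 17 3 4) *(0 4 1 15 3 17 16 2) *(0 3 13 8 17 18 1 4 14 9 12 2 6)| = |(0 1 14 2 9 11 17 18 10)(3 4)(6 12 16)(8 15 13)| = 18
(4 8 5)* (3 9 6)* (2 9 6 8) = (2 9 8 5 4)(3 6) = [0, 1, 9, 6, 2, 4, 3, 7, 5, 8]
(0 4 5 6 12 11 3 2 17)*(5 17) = (0 4 17)(2 5 6 12 11 3) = [4, 1, 5, 2, 17, 6, 12, 7, 8, 9, 10, 3, 11, 13, 14, 15, 16, 0]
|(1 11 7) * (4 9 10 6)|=12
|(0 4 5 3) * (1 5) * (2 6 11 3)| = |(0 4 1 5 2 6 11 3)| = 8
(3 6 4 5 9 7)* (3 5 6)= (4 6)(5 9 7)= [0, 1, 2, 3, 6, 9, 4, 5, 8, 7]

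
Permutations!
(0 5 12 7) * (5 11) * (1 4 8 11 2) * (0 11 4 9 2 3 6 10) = (0 3 6 10)(1 9 2)(4 8)(5 12 7 11) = [3, 9, 1, 6, 8, 12, 10, 11, 4, 2, 0, 5, 7]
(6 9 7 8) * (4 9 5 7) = (4 9)(5 7 8 6) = [0, 1, 2, 3, 9, 7, 5, 8, 6, 4]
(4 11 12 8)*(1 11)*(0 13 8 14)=(0 13 8 4 1 11 12 14)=[13, 11, 2, 3, 1, 5, 6, 7, 4, 9, 10, 12, 14, 8, 0]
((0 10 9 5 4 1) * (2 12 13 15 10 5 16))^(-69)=((0 5 4 1)(2 12 13 15 10 9 16))^(-69)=(0 1 4 5)(2 12 13 15 10 9 16)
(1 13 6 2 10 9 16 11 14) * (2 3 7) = (1 13 6 3 7 2 10 9 16 11 14) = [0, 13, 10, 7, 4, 5, 3, 2, 8, 16, 9, 14, 12, 6, 1, 15, 11]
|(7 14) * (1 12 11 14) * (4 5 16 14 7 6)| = 20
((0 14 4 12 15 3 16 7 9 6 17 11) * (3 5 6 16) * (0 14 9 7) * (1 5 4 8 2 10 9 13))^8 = (0 8 5 9 11 13 2 6 16 14 1 10 17)(4 15 12)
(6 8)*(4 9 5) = (4 9 5)(6 8) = [0, 1, 2, 3, 9, 4, 8, 7, 6, 5]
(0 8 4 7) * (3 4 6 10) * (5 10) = (0 8 6 5 10 3 4 7) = [8, 1, 2, 4, 7, 10, 5, 0, 6, 9, 3]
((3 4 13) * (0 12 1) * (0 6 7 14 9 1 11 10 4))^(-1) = (0 3 13 4 10 11 12)(1 9 14 7 6)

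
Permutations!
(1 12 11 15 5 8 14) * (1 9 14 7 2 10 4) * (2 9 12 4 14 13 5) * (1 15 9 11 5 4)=[0, 1, 10, 3, 15, 8, 6, 11, 7, 13, 14, 9, 5, 4, 12, 2]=(2 10 14 12 5 8 7 11 9 13 4 15)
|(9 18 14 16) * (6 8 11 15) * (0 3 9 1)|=28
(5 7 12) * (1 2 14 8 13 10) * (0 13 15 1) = (0 13 10)(1 2 14 8 15)(5 7 12) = [13, 2, 14, 3, 4, 7, 6, 12, 15, 9, 0, 11, 5, 10, 8, 1]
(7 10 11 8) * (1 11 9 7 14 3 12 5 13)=(1 11 8 14 3 12 5 13)(7 10 9)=[0, 11, 2, 12, 4, 13, 6, 10, 14, 7, 9, 8, 5, 1, 3]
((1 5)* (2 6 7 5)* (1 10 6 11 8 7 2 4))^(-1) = (1 4)(2 6 10 5 7 8 11)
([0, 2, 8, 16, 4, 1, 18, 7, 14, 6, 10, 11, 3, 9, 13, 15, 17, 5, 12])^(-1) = (1 5 17 16 3 12 18 6 9 13 14 8 2)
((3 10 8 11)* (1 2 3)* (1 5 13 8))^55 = (1 10 3 2)(5 11 8 13)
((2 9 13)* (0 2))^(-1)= ((0 2 9 13))^(-1)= (0 13 9 2)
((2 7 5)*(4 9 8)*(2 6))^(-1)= ((2 7 5 6)(4 9 8))^(-1)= (2 6 5 7)(4 8 9)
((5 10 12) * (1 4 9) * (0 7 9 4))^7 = ((0 7 9 1)(5 10 12))^7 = (0 1 9 7)(5 10 12)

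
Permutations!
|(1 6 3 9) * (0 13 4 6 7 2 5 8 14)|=12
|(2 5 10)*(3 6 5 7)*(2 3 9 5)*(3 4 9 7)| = 12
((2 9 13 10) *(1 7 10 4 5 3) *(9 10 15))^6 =((1 7 15 9 13 4 5 3)(2 10))^6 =(1 5 13 15)(3 4 9 7)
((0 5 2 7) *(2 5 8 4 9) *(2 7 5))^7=(0 4 7 8 9)(2 5)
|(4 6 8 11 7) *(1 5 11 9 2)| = 9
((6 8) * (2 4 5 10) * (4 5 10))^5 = ((2 5 4 10)(6 8))^5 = (2 5 4 10)(6 8)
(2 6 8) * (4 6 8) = (2 8)(4 6) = [0, 1, 8, 3, 6, 5, 4, 7, 2]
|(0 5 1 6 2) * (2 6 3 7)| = 6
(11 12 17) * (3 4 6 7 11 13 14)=[0, 1, 2, 4, 6, 5, 7, 11, 8, 9, 10, 12, 17, 14, 3, 15, 16, 13]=(3 4 6 7 11 12 17 13 14)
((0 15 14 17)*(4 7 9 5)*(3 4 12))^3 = ((0 15 14 17)(3 4 7 9 5 12))^3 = (0 17 14 15)(3 9)(4 5)(7 12)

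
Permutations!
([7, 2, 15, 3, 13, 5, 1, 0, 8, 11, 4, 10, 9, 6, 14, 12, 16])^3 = [7, 12, 9, 3, 1, 5, 15, 0, 8, 4, 6, 13, 10, 2, 14, 11, 16]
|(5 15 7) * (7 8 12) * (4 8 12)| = |(4 8)(5 15 12 7)| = 4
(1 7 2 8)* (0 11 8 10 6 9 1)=(0 11 8)(1 7 2 10 6 9)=[11, 7, 10, 3, 4, 5, 9, 2, 0, 1, 6, 8]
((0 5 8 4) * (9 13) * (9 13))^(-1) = ((13)(0 5 8 4))^(-1) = (13)(0 4 8 5)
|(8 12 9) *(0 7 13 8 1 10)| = |(0 7 13 8 12 9 1 10)| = 8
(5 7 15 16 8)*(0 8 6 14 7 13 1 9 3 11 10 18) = (0 8 5 13 1 9 3 11 10 18)(6 14 7 15 16) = [8, 9, 2, 11, 4, 13, 14, 15, 5, 3, 18, 10, 12, 1, 7, 16, 6, 17, 0]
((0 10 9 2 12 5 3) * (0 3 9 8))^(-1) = ((0 10 8)(2 12 5 9))^(-1) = (0 8 10)(2 9 5 12)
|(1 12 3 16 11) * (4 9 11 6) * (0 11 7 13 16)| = 30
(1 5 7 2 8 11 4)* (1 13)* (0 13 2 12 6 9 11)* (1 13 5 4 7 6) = (13)(0 5 6 9 11 7 12 1 4 2 8) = [5, 4, 8, 3, 2, 6, 9, 12, 0, 11, 10, 7, 1, 13]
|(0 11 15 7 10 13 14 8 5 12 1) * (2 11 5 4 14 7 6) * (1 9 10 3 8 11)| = |(0 5 12 9 10 13 7 3 8 4 14 11 15 6 2 1)| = 16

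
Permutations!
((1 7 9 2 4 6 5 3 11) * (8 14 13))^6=((1 7 9 2 4 6 5 3 11)(8 14 13))^6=(14)(1 5 2)(3 4 7)(6 9 11)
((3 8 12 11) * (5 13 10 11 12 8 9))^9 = ((3 9 5 13 10 11))^9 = (3 13)(5 11)(9 10)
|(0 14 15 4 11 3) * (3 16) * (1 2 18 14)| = 10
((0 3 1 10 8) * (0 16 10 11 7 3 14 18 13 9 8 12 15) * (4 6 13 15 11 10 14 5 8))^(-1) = ((0 5 8 16 14 18 15)(1 10 12 11 7 3)(4 6 13 9))^(-1) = (0 15 18 14 16 8 5)(1 3 7 11 12 10)(4 9 13 6)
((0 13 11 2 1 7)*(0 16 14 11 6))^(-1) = (0 6 13)(1 2 11 14 16 7)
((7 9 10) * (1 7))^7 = (1 10 9 7)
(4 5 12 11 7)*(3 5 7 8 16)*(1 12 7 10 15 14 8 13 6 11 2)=[0, 12, 1, 5, 10, 7, 11, 4, 16, 9, 15, 13, 2, 6, 8, 14, 3]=(1 12 2)(3 5 7 4 10 15 14 8 16)(6 11 13)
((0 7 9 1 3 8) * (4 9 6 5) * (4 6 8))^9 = (1 3 4 9)(5 6)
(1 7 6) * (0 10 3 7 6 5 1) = (0 10 3 7 5 1 6) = [10, 6, 2, 7, 4, 1, 0, 5, 8, 9, 3]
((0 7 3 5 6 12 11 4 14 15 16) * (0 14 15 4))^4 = (16)(0 6 7 12 3 11 5)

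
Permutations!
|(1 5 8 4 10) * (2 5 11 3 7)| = 9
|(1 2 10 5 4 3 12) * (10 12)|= 12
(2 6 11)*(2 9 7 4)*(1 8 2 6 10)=(1 8 2 10)(4 6 11 9 7)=[0, 8, 10, 3, 6, 5, 11, 4, 2, 7, 1, 9]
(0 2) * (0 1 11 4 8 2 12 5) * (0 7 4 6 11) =[12, 0, 1, 3, 8, 7, 11, 4, 2, 9, 10, 6, 5] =(0 12 5 7 4 8 2 1)(6 11)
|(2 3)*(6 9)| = 2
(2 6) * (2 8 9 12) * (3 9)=(2 6 8 3 9 12)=[0, 1, 6, 9, 4, 5, 8, 7, 3, 12, 10, 11, 2]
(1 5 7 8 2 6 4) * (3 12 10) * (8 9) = [0, 5, 6, 12, 1, 7, 4, 9, 2, 8, 3, 11, 10] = (1 5 7 9 8 2 6 4)(3 12 10)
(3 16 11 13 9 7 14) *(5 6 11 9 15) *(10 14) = (3 16 9 7 10 14)(5 6 11 13 15) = [0, 1, 2, 16, 4, 6, 11, 10, 8, 7, 14, 13, 12, 15, 3, 5, 9]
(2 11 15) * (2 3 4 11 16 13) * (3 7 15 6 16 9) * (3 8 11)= (2 9 8 11 6 16 13)(3 4)(7 15)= [0, 1, 9, 4, 3, 5, 16, 15, 11, 8, 10, 6, 12, 2, 14, 7, 13]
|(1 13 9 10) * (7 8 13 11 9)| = |(1 11 9 10)(7 8 13)| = 12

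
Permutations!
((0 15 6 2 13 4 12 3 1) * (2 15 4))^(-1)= ((0 4 12 3 1)(2 13)(6 15))^(-1)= (0 1 3 12 4)(2 13)(6 15)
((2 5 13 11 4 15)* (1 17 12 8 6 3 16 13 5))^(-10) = ((1 17 12 8 6 3 16 13 11 4 15 2))^(-10) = (1 12 6 16 11 15)(2 17 8 3 13 4)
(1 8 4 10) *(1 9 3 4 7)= (1 8 7)(3 4 10 9)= [0, 8, 2, 4, 10, 5, 6, 1, 7, 3, 9]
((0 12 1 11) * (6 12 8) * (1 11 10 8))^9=(0 10 6 11 1 8 12)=((0 1 10 8 6 12 11))^9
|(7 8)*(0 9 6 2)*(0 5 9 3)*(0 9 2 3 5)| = |(0 5 2)(3 9 6)(7 8)| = 6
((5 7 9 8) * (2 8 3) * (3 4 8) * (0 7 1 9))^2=(1 4 5 9 8)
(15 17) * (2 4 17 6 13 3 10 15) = (2 4 17)(3 10 15 6 13) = [0, 1, 4, 10, 17, 5, 13, 7, 8, 9, 15, 11, 12, 3, 14, 6, 16, 2]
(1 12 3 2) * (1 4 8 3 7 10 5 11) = (1 12 7 10 5 11)(2 4 8 3) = [0, 12, 4, 2, 8, 11, 6, 10, 3, 9, 5, 1, 7]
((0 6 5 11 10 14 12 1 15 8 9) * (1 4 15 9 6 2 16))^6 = ((0 2 16 1 9)(4 15 8 6 5 11 10 14 12))^6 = (0 2 16 1 9)(4 10 6)(5 15 14)(8 12 11)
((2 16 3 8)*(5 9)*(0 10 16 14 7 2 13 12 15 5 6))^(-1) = ((0 10 16 3 8 13 12 15 5 9 6)(2 14 7))^(-1) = (0 6 9 5 15 12 13 8 3 16 10)(2 7 14)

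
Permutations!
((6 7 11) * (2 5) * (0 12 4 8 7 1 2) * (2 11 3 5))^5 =((0 12 4 8 7 3 5)(1 11 6))^5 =(0 3 8 12 5 7 4)(1 6 11)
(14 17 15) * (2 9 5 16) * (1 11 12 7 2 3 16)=[0, 11, 9, 16, 4, 1, 6, 2, 8, 5, 10, 12, 7, 13, 17, 14, 3, 15]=(1 11 12 7 2 9 5)(3 16)(14 17 15)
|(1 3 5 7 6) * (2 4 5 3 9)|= 7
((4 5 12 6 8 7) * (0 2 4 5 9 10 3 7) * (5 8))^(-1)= ((0 2 4 9 10 3 7 8)(5 12 6))^(-1)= (0 8 7 3 10 9 4 2)(5 6 12)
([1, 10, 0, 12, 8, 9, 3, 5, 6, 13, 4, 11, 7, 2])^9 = (0 5 6 1 9 3 10 13 12 4 2 7 8)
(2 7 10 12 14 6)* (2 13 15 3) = (2 7 10 12 14 6 13 15 3) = [0, 1, 7, 2, 4, 5, 13, 10, 8, 9, 12, 11, 14, 15, 6, 3]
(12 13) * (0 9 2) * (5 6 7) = (0 9 2)(5 6 7)(12 13) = [9, 1, 0, 3, 4, 6, 7, 5, 8, 2, 10, 11, 13, 12]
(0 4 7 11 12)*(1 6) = (0 4 7 11 12)(1 6) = [4, 6, 2, 3, 7, 5, 1, 11, 8, 9, 10, 12, 0]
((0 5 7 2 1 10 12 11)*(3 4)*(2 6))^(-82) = (0 11 12 10 1 2 6 7 5)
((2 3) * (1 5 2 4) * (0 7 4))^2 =((0 7 4 1 5 2 3))^2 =(0 4 5 3 7 1 2)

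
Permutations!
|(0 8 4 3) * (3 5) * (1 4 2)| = |(0 8 2 1 4 5 3)| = 7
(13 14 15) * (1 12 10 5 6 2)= (1 12 10 5 6 2)(13 14 15)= [0, 12, 1, 3, 4, 6, 2, 7, 8, 9, 5, 11, 10, 14, 15, 13]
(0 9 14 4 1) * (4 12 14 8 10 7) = [9, 0, 2, 3, 1, 5, 6, 4, 10, 8, 7, 11, 14, 13, 12] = (0 9 8 10 7 4 1)(12 14)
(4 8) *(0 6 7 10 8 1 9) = [6, 9, 2, 3, 1, 5, 7, 10, 4, 0, 8] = (0 6 7 10 8 4 1 9)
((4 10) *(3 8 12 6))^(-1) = (3 6 12 8)(4 10)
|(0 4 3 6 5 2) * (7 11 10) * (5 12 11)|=|(0 4 3 6 12 11 10 7 5 2)|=10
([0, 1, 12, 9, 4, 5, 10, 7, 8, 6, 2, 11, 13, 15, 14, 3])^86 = (2 6 3 13)(9 15 12 10)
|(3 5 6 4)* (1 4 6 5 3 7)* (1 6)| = |(1 4 7 6)| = 4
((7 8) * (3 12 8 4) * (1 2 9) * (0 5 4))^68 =(0 8 3 5 7 12 4)(1 9 2)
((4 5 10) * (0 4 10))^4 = ((10)(0 4 5))^4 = (10)(0 4 5)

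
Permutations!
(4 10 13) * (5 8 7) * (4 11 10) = (5 8 7)(10 13 11) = [0, 1, 2, 3, 4, 8, 6, 5, 7, 9, 13, 10, 12, 11]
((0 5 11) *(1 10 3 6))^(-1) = (0 11 5)(1 6 3 10)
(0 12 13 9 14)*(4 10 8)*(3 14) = (0 12 13 9 3 14)(4 10 8) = [12, 1, 2, 14, 10, 5, 6, 7, 4, 3, 8, 11, 13, 9, 0]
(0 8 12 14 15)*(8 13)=(0 13 8 12 14 15)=[13, 1, 2, 3, 4, 5, 6, 7, 12, 9, 10, 11, 14, 8, 15, 0]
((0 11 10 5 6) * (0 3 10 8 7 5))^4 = (0 5)(3 8)(6 11)(7 10)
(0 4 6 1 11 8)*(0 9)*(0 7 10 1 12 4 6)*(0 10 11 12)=(0 6)(1 12 4 10)(7 11 8 9)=[6, 12, 2, 3, 10, 5, 0, 11, 9, 7, 1, 8, 4]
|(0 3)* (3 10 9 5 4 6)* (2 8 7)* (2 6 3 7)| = 6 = |(0 10 9 5 4 3)(2 8)(6 7)|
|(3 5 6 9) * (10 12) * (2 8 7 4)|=4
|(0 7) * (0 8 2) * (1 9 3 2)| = |(0 7 8 1 9 3 2)| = 7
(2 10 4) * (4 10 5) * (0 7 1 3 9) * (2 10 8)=(0 7 1 3 9)(2 5 4 10 8)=[7, 3, 5, 9, 10, 4, 6, 1, 2, 0, 8]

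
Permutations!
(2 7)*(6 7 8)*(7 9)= (2 8 6 9 7)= [0, 1, 8, 3, 4, 5, 9, 2, 6, 7]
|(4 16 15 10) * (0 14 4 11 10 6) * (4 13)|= |(0 14 13 4 16 15 6)(10 11)|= 14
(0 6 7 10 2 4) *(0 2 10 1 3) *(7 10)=(0 6 10 7 1 3)(2 4)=[6, 3, 4, 0, 2, 5, 10, 1, 8, 9, 7]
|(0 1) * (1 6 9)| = 4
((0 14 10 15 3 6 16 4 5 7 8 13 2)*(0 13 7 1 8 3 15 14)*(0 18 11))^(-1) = ((0 18 11)(1 8 7 3 6 16 4 5)(2 13)(10 14))^(-1) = (0 11 18)(1 5 4 16 6 3 7 8)(2 13)(10 14)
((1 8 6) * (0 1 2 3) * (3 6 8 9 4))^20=((0 1 9 4 3)(2 6))^20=(9)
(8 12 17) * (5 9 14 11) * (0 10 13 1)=(0 10 13 1)(5 9 14 11)(8 12 17)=[10, 0, 2, 3, 4, 9, 6, 7, 12, 14, 13, 5, 17, 1, 11, 15, 16, 8]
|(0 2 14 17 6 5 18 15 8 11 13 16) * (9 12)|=|(0 2 14 17 6 5 18 15 8 11 13 16)(9 12)|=12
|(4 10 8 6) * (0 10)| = |(0 10 8 6 4)| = 5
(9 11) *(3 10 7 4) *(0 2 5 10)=(0 2 5 10 7 4 3)(9 11)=[2, 1, 5, 0, 3, 10, 6, 4, 8, 11, 7, 9]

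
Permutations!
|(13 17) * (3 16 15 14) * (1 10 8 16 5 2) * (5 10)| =|(1 5 2)(3 10 8 16 15 14)(13 17)| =6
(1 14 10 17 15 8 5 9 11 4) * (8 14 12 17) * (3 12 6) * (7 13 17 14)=(1 6 3 12 14 10 8 5 9 11 4)(7 13 17 15)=[0, 6, 2, 12, 1, 9, 3, 13, 5, 11, 8, 4, 14, 17, 10, 7, 16, 15]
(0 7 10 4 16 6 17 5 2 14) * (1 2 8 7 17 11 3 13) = [17, 2, 14, 13, 16, 8, 11, 10, 7, 9, 4, 3, 12, 1, 0, 15, 6, 5] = (0 17 5 8 7 10 4 16 6 11 3 13 1 2 14)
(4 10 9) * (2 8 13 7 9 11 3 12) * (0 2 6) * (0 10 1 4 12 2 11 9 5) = (0 11 3 2 8 13 7 5)(1 4)(6 10 9 12) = [11, 4, 8, 2, 1, 0, 10, 5, 13, 12, 9, 3, 6, 7]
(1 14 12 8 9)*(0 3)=(0 3)(1 14 12 8 9)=[3, 14, 2, 0, 4, 5, 6, 7, 9, 1, 10, 11, 8, 13, 12]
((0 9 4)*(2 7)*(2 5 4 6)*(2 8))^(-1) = (0 4 5 7 2 8 6 9)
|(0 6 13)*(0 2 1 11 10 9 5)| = |(0 6 13 2 1 11 10 9 5)| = 9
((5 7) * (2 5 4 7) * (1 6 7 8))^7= ((1 6 7 4 8)(2 5))^7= (1 7 8 6 4)(2 5)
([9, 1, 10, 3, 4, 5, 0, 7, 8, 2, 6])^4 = (0 6 10 2 9)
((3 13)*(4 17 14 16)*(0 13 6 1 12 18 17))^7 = ((0 13 3 6 1 12 18 17 14 16 4))^7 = (0 17 6 4 18 3 16 12 13 14 1)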